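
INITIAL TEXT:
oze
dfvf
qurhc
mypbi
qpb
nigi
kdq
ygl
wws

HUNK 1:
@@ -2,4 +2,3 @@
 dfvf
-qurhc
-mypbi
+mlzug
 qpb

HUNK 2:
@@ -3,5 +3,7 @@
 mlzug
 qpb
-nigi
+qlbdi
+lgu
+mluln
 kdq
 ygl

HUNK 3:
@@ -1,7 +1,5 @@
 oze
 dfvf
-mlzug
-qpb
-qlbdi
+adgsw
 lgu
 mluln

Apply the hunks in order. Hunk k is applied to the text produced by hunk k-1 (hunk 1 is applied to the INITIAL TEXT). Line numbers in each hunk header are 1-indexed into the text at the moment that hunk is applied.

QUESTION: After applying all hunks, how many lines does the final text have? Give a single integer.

Hunk 1: at line 2 remove [qurhc,mypbi] add [mlzug] -> 8 lines: oze dfvf mlzug qpb nigi kdq ygl wws
Hunk 2: at line 3 remove [nigi] add [qlbdi,lgu,mluln] -> 10 lines: oze dfvf mlzug qpb qlbdi lgu mluln kdq ygl wws
Hunk 3: at line 1 remove [mlzug,qpb,qlbdi] add [adgsw] -> 8 lines: oze dfvf adgsw lgu mluln kdq ygl wws
Final line count: 8

Answer: 8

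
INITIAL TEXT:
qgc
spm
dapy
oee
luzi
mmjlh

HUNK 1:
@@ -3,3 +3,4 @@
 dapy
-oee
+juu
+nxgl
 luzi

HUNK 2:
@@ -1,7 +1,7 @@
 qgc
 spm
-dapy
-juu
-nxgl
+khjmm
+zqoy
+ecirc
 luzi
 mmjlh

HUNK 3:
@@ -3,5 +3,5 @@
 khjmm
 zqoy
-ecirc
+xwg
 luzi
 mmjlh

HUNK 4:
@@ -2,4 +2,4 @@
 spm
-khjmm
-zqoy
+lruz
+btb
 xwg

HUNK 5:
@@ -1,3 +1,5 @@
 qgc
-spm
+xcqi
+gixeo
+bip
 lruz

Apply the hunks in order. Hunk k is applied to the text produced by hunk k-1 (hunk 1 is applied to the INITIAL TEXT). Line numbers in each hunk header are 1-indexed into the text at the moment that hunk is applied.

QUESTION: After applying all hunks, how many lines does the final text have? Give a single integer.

Hunk 1: at line 3 remove [oee] add [juu,nxgl] -> 7 lines: qgc spm dapy juu nxgl luzi mmjlh
Hunk 2: at line 1 remove [dapy,juu,nxgl] add [khjmm,zqoy,ecirc] -> 7 lines: qgc spm khjmm zqoy ecirc luzi mmjlh
Hunk 3: at line 3 remove [ecirc] add [xwg] -> 7 lines: qgc spm khjmm zqoy xwg luzi mmjlh
Hunk 4: at line 2 remove [khjmm,zqoy] add [lruz,btb] -> 7 lines: qgc spm lruz btb xwg luzi mmjlh
Hunk 5: at line 1 remove [spm] add [xcqi,gixeo,bip] -> 9 lines: qgc xcqi gixeo bip lruz btb xwg luzi mmjlh
Final line count: 9

Answer: 9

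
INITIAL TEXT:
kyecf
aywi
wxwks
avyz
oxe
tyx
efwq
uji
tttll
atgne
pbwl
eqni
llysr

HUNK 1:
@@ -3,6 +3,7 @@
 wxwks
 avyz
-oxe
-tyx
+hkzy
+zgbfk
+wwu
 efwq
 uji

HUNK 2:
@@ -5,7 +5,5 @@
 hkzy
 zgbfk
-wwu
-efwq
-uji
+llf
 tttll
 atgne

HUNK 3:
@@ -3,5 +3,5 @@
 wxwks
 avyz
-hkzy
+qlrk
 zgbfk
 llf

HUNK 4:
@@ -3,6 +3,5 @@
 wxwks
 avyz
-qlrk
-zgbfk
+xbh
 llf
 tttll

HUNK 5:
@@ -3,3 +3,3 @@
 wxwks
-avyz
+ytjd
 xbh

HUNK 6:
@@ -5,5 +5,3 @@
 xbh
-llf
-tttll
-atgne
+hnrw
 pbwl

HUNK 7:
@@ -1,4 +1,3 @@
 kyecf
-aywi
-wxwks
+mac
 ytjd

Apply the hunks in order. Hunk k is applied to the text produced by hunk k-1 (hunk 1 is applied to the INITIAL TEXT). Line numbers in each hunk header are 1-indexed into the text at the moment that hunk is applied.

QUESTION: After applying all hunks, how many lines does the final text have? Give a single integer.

Hunk 1: at line 3 remove [oxe,tyx] add [hkzy,zgbfk,wwu] -> 14 lines: kyecf aywi wxwks avyz hkzy zgbfk wwu efwq uji tttll atgne pbwl eqni llysr
Hunk 2: at line 5 remove [wwu,efwq,uji] add [llf] -> 12 lines: kyecf aywi wxwks avyz hkzy zgbfk llf tttll atgne pbwl eqni llysr
Hunk 3: at line 3 remove [hkzy] add [qlrk] -> 12 lines: kyecf aywi wxwks avyz qlrk zgbfk llf tttll atgne pbwl eqni llysr
Hunk 4: at line 3 remove [qlrk,zgbfk] add [xbh] -> 11 lines: kyecf aywi wxwks avyz xbh llf tttll atgne pbwl eqni llysr
Hunk 5: at line 3 remove [avyz] add [ytjd] -> 11 lines: kyecf aywi wxwks ytjd xbh llf tttll atgne pbwl eqni llysr
Hunk 6: at line 5 remove [llf,tttll,atgne] add [hnrw] -> 9 lines: kyecf aywi wxwks ytjd xbh hnrw pbwl eqni llysr
Hunk 7: at line 1 remove [aywi,wxwks] add [mac] -> 8 lines: kyecf mac ytjd xbh hnrw pbwl eqni llysr
Final line count: 8

Answer: 8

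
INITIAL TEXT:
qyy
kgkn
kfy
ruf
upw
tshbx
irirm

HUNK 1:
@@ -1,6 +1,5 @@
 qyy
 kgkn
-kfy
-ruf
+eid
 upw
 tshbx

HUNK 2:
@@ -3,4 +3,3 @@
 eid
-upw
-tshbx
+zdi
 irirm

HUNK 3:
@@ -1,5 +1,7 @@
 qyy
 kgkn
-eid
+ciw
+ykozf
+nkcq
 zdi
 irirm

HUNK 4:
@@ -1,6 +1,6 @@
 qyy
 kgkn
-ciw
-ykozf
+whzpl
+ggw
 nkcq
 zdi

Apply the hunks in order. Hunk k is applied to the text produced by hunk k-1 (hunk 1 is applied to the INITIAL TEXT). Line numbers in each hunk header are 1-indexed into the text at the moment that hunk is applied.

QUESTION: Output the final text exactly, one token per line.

Hunk 1: at line 1 remove [kfy,ruf] add [eid] -> 6 lines: qyy kgkn eid upw tshbx irirm
Hunk 2: at line 3 remove [upw,tshbx] add [zdi] -> 5 lines: qyy kgkn eid zdi irirm
Hunk 3: at line 1 remove [eid] add [ciw,ykozf,nkcq] -> 7 lines: qyy kgkn ciw ykozf nkcq zdi irirm
Hunk 4: at line 1 remove [ciw,ykozf] add [whzpl,ggw] -> 7 lines: qyy kgkn whzpl ggw nkcq zdi irirm

Answer: qyy
kgkn
whzpl
ggw
nkcq
zdi
irirm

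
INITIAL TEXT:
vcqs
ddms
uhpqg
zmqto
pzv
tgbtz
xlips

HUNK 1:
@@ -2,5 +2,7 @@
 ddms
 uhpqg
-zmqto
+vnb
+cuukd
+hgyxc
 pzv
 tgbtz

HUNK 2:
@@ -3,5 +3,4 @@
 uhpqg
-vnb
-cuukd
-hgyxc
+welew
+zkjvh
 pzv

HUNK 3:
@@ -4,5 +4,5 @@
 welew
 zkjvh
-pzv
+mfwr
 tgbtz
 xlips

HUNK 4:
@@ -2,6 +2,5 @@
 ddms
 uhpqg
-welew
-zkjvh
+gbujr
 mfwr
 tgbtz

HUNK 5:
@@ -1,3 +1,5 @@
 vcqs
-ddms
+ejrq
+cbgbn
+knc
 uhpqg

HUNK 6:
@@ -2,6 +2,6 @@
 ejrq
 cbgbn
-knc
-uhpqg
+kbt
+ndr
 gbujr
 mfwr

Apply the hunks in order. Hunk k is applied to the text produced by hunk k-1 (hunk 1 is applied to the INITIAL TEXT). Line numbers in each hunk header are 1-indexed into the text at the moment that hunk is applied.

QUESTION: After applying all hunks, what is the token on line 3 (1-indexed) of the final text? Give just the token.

Answer: cbgbn

Derivation:
Hunk 1: at line 2 remove [zmqto] add [vnb,cuukd,hgyxc] -> 9 lines: vcqs ddms uhpqg vnb cuukd hgyxc pzv tgbtz xlips
Hunk 2: at line 3 remove [vnb,cuukd,hgyxc] add [welew,zkjvh] -> 8 lines: vcqs ddms uhpqg welew zkjvh pzv tgbtz xlips
Hunk 3: at line 4 remove [pzv] add [mfwr] -> 8 lines: vcqs ddms uhpqg welew zkjvh mfwr tgbtz xlips
Hunk 4: at line 2 remove [welew,zkjvh] add [gbujr] -> 7 lines: vcqs ddms uhpqg gbujr mfwr tgbtz xlips
Hunk 5: at line 1 remove [ddms] add [ejrq,cbgbn,knc] -> 9 lines: vcqs ejrq cbgbn knc uhpqg gbujr mfwr tgbtz xlips
Hunk 6: at line 2 remove [knc,uhpqg] add [kbt,ndr] -> 9 lines: vcqs ejrq cbgbn kbt ndr gbujr mfwr tgbtz xlips
Final line 3: cbgbn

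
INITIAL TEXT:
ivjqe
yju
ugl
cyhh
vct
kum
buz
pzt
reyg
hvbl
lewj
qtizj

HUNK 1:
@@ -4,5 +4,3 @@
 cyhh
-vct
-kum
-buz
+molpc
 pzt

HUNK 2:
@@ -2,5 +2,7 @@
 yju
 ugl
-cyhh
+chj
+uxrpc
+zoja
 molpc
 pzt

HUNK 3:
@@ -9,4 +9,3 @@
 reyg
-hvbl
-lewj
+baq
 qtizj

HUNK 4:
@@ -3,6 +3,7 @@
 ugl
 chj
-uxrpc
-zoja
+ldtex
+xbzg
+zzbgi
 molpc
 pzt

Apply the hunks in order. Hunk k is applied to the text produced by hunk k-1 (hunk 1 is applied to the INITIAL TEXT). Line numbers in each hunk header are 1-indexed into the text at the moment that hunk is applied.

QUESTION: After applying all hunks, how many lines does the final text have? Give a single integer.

Answer: 12

Derivation:
Hunk 1: at line 4 remove [vct,kum,buz] add [molpc] -> 10 lines: ivjqe yju ugl cyhh molpc pzt reyg hvbl lewj qtizj
Hunk 2: at line 2 remove [cyhh] add [chj,uxrpc,zoja] -> 12 lines: ivjqe yju ugl chj uxrpc zoja molpc pzt reyg hvbl lewj qtizj
Hunk 3: at line 9 remove [hvbl,lewj] add [baq] -> 11 lines: ivjqe yju ugl chj uxrpc zoja molpc pzt reyg baq qtizj
Hunk 4: at line 3 remove [uxrpc,zoja] add [ldtex,xbzg,zzbgi] -> 12 lines: ivjqe yju ugl chj ldtex xbzg zzbgi molpc pzt reyg baq qtizj
Final line count: 12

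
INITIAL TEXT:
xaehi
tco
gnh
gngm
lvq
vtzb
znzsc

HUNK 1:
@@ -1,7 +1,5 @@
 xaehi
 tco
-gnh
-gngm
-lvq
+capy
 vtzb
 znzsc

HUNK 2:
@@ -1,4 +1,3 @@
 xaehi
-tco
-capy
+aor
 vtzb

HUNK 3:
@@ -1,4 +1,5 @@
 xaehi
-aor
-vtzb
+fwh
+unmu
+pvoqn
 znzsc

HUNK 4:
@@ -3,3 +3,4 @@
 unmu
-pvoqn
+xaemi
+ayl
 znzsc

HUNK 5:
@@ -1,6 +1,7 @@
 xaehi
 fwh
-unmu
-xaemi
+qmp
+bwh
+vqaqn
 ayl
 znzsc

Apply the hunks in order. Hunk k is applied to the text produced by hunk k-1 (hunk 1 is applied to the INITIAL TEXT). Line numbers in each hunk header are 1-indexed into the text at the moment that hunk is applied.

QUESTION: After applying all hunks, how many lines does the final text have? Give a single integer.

Answer: 7

Derivation:
Hunk 1: at line 1 remove [gnh,gngm,lvq] add [capy] -> 5 lines: xaehi tco capy vtzb znzsc
Hunk 2: at line 1 remove [tco,capy] add [aor] -> 4 lines: xaehi aor vtzb znzsc
Hunk 3: at line 1 remove [aor,vtzb] add [fwh,unmu,pvoqn] -> 5 lines: xaehi fwh unmu pvoqn znzsc
Hunk 4: at line 3 remove [pvoqn] add [xaemi,ayl] -> 6 lines: xaehi fwh unmu xaemi ayl znzsc
Hunk 5: at line 1 remove [unmu,xaemi] add [qmp,bwh,vqaqn] -> 7 lines: xaehi fwh qmp bwh vqaqn ayl znzsc
Final line count: 7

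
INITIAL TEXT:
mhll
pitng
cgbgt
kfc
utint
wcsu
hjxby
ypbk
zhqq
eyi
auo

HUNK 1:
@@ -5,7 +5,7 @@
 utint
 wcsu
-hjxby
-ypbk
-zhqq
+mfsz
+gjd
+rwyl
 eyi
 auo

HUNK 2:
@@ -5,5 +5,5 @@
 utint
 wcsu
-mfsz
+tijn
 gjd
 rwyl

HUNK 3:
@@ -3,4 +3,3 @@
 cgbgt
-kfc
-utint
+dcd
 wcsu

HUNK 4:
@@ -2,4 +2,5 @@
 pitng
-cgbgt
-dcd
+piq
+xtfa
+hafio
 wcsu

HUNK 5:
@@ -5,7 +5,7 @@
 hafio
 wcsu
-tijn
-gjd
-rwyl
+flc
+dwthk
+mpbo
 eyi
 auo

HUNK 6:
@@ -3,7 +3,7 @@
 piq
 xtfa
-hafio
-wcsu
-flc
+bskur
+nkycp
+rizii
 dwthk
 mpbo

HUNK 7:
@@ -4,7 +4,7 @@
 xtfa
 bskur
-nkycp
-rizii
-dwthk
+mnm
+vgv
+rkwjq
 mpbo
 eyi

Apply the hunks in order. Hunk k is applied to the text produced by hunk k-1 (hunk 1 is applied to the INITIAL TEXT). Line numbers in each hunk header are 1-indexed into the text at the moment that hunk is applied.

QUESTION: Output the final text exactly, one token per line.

Hunk 1: at line 5 remove [hjxby,ypbk,zhqq] add [mfsz,gjd,rwyl] -> 11 lines: mhll pitng cgbgt kfc utint wcsu mfsz gjd rwyl eyi auo
Hunk 2: at line 5 remove [mfsz] add [tijn] -> 11 lines: mhll pitng cgbgt kfc utint wcsu tijn gjd rwyl eyi auo
Hunk 3: at line 3 remove [kfc,utint] add [dcd] -> 10 lines: mhll pitng cgbgt dcd wcsu tijn gjd rwyl eyi auo
Hunk 4: at line 2 remove [cgbgt,dcd] add [piq,xtfa,hafio] -> 11 lines: mhll pitng piq xtfa hafio wcsu tijn gjd rwyl eyi auo
Hunk 5: at line 5 remove [tijn,gjd,rwyl] add [flc,dwthk,mpbo] -> 11 lines: mhll pitng piq xtfa hafio wcsu flc dwthk mpbo eyi auo
Hunk 6: at line 3 remove [hafio,wcsu,flc] add [bskur,nkycp,rizii] -> 11 lines: mhll pitng piq xtfa bskur nkycp rizii dwthk mpbo eyi auo
Hunk 7: at line 4 remove [nkycp,rizii,dwthk] add [mnm,vgv,rkwjq] -> 11 lines: mhll pitng piq xtfa bskur mnm vgv rkwjq mpbo eyi auo

Answer: mhll
pitng
piq
xtfa
bskur
mnm
vgv
rkwjq
mpbo
eyi
auo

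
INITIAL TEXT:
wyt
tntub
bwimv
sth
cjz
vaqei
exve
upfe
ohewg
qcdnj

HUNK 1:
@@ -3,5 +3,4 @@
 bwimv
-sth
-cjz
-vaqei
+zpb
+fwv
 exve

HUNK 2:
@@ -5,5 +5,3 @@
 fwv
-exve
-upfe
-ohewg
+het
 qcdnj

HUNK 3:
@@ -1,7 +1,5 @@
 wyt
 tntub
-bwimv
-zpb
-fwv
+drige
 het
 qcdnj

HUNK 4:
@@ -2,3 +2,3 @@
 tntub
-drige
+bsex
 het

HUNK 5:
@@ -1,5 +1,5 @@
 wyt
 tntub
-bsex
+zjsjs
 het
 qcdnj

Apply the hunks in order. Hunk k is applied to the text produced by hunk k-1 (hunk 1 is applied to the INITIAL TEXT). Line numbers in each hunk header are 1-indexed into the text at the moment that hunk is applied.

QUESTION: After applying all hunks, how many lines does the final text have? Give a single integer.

Hunk 1: at line 3 remove [sth,cjz,vaqei] add [zpb,fwv] -> 9 lines: wyt tntub bwimv zpb fwv exve upfe ohewg qcdnj
Hunk 2: at line 5 remove [exve,upfe,ohewg] add [het] -> 7 lines: wyt tntub bwimv zpb fwv het qcdnj
Hunk 3: at line 1 remove [bwimv,zpb,fwv] add [drige] -> 5 lines: wyt tntub drige het qcdnj
Hunk 4: at line 2 remove [drige] add [bsex] -> 5 lines: wyt tntub bsex het qcdnj
Hunk 5: at line 1 remove [bsex] add [zjsjs] -> 5 lines: wyt tntub zjsjs het qcdnj
Final line count: 5

Answer: 5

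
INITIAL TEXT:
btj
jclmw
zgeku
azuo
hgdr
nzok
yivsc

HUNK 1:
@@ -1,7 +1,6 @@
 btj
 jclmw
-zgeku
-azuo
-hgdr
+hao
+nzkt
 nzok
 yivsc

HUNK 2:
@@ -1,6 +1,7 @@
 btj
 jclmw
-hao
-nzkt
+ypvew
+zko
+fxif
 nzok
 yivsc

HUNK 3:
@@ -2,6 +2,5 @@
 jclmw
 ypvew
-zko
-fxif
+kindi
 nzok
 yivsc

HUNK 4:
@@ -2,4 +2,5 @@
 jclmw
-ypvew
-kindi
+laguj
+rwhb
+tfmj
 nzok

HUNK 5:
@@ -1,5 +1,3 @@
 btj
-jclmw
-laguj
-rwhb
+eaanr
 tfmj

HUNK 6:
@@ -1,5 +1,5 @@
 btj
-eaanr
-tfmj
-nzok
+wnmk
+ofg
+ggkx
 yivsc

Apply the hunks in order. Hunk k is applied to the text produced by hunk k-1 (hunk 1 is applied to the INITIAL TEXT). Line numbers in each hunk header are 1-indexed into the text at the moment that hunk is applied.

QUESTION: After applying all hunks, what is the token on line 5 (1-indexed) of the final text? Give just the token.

Hunk 1: at line 1 remove [zgeku,azuo,hgdr] add [hao,nzkt] -> 6 lines: btj jclmw hao nzkt nzok yivsc
Hunk 2: at line 1 remove [hao,nzkt] add [ypvew,zko,fxif] -> 7 lines: btj jclmw ypvew zko fxif nzok yivsc
Hunk 3: at line 2 remove [zko,fxif] add [kindi] -> 6 lines: btj jclmw ypvew kindi nzok yivsc
Hunk 4: at line 2 remove [ypvew,kindi] add [laguj,rwhb,tfmj] -> 7 lines: btj jclmw laguj rwhb tfmj nzok yivsc
Hunk 5: at line 1 remove [jclmw,laguj,rwhb] add [eaanr] -> 5 lines: btj eaanr tfmj nzok yivsc
Hunk 6: at line 1 remove [eaanr,tfmj,nzok] add [wnmk,ofg,ggkx] -> 5 lines: btj wnmk ofg ggkx yivsc
Final line 5: yivsc

Answer: yivsc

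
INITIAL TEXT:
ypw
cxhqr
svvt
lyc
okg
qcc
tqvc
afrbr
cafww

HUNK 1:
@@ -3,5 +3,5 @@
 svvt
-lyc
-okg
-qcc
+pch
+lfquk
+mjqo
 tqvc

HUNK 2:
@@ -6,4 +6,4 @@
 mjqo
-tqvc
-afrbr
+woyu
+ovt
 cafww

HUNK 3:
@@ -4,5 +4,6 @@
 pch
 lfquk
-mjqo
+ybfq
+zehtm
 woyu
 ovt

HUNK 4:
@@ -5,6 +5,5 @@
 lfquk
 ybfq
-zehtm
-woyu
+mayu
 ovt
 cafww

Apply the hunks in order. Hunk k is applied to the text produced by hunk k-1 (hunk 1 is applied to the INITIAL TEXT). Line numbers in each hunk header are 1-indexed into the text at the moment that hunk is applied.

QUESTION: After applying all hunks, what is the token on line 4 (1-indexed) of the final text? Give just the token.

Answer: pch

Derivation:
Hunk 1: at line 3 remove [lyc,okg,qcc] add [pch,lfquk,mjqo] -> 9 lines: ypw cxhqr svvt pch lfquk mjqo tqvc afrbr cafww
Hunk 2: at line 6 remove [tqvc,afrbr] add [woyu,ovt] -> 9 lines: ypw cxhqr svvt pch lfquk mjqo woyu ovt cafww
Hunk 3: at line 4 remove [mjqo] add [ybfq,zehtm] -> 10 lines: ypw cxhqr svvt pch lfquk ybfq zehtm woyu ovt cafww
Hunk 4: at line 5 remove [zehtm,woyu] add [mayu] -> 9 lines: ypw cxhqr svvt pch lfquk ybfq mayu ovt cafww
Final line 4: pch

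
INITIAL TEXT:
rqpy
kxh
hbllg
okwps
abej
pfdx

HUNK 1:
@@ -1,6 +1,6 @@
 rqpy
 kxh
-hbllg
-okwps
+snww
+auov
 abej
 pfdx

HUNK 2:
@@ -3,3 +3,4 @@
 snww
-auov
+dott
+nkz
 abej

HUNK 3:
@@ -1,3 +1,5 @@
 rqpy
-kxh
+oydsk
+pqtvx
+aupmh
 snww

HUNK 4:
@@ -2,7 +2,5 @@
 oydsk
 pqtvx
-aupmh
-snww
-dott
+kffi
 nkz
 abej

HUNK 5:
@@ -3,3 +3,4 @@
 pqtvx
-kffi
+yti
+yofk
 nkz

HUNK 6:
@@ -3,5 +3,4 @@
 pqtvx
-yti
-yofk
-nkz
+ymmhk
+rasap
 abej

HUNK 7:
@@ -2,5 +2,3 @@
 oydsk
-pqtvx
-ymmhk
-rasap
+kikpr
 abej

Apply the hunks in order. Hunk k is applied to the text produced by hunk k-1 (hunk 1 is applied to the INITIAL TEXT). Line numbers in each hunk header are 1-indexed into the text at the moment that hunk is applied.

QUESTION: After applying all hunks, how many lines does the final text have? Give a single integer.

Hunk 1: at line 1 remove [hbllg,okwps] add [snww,auov] -> 6 lines: rqpy kxh snww auov abej pfdx
Hunk 2: at line 3 remove [auov] add [dott,nkz] -> 7 lines: rqpy kxh snww dott nkz abej pfdx
Hunk 3: at line 1 remove [kxh] add [oydsk,pqtvx,aupmh] -> 9 lines: rqpy oydsk pqtvx aupmh snww dott nkz abej pfdx
Hunk 4: at line 2 remove [aupmh,snww,dott] add [kffi] -> 7 lines: rqpy oydsk pqtvx kffi nkz abej pfdx
Hunk 5: at line 3 remove [kffi] add [yti,yofk] -> 8 lines: rqpy oydsk pqtvx yti yofk nkz abej pfdx
Hunk 6: at line 3 remove [yti,yofk,nkz] add [ymmhk,rasap] -> 7 lines: rqpy oydsk pqtvx ymmhk rasap abej pfdx
Hunk 7: at line 2 remove [pqtvx,ymmhk,rasap] add [kikpr] -> 5 lines: rqpy oydsk kikpr abej pfdx
Final line count: 5

Answer: 5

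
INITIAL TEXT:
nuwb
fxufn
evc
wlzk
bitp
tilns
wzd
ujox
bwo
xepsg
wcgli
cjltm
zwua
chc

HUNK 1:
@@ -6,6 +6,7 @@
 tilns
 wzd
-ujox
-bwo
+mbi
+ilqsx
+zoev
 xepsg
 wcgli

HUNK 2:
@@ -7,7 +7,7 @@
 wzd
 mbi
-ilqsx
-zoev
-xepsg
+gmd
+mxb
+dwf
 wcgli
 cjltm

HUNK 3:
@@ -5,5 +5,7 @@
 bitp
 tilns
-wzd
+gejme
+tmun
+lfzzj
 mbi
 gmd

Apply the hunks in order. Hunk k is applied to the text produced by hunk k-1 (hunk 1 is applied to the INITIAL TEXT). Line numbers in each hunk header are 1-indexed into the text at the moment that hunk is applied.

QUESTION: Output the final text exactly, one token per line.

Answer: nuwb
fxufn
evc
wlzk
bitp
tilns
gejme
tmun
lfzzj
mbi
gmd
mxb
dwf
wcgli
cjltm
zwua
chc

Derivation:
Hunk 1: at line 6 remove [ujox,bwo] add [mbi,ilqsx,zoev] -> 15 lines: nuwb fxufn evc wlzk bitp tilns wzd mbi ilqsx zoev xepsg wcgli cjltm zwua chc
Hunk 2: at line 7 remove [ilqsx,zoev,xepsg] add [gmd,mxb,dwf] -> 15 lines: nuwb fxufn evc wlzk bitp tilns wzd mbi gmd mxb dwf wcgli cjltm zwua chc
Hunk 3: at line 5 remove [wzd] add [gejme,tmun,lfzzj] -> 17 lines: nuwb fxufn evc wlzk bitp tilns gejme tmun lfzzj mbi gmd mxb dwf wcgli cjltm zwua chc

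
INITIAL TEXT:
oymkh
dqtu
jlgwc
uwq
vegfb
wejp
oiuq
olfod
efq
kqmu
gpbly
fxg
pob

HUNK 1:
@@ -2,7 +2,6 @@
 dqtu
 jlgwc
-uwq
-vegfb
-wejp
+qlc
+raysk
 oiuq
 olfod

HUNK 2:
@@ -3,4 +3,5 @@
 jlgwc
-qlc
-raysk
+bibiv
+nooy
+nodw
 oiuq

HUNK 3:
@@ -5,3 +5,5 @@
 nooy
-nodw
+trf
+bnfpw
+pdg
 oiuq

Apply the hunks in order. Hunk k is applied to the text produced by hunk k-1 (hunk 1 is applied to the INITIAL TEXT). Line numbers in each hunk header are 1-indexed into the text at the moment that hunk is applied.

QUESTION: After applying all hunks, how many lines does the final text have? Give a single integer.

Answer: 15

Derivation:
Hunk 1: at line 2 remove [uwq,vegfb,wejp] add [qlc,raysk] -> 12 lines: oymkh dqtu jlgwc qlc raysk oiuq olfod efq kqmu gpbly fxg pob
Hunk 2: at line 3 remove [qlc,raysk] add [bibiv,nooy,nodw] -> 13 lines: oymkh dqtu jlgwc bibiv nooy nodw oiuq olfod efq kqmu gpbly fxg pob
Hunk 3: at line 5 remove [nodw] add [trf,bnfpw,pdg] -> 15 lines: oymkh dqtu jlgwc bibiv nooy trf bnfpw pdg oiuq olfod efq kqmu gpbly fxg pob
Final line count: 15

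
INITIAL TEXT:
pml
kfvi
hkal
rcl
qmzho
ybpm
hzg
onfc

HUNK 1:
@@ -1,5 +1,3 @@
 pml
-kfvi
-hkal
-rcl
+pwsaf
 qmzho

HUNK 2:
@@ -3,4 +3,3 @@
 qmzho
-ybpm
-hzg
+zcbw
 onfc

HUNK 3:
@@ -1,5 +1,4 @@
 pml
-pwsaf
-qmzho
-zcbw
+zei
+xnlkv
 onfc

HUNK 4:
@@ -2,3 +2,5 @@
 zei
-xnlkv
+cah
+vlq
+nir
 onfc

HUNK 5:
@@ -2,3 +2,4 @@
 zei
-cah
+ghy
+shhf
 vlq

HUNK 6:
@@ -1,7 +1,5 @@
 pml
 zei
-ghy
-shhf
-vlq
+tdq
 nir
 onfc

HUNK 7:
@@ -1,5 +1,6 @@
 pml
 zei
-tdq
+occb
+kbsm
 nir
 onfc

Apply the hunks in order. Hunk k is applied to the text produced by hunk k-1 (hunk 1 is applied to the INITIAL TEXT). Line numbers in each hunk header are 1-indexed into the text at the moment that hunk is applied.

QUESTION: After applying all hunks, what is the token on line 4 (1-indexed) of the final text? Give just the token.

Answer: kbsm

Derivation:
Hunk 1: at line 1 remove [kfvi,hkal,rcl] add [pwsaf] -> 6 lines: pml pwsaf qmzho ybpm hzg onfc
Hunk 2: at line 3 remove [ybpm,hzg] add [zcbw] -> 5 lines: pml pwsaf qmzho zcbw onfc
Hunk 3: at line 1 remove [pwsaf,qmzho,zcbw] add [zei,xnlkv] -> 4 lines: pml zei xnlkv onfc
Hunk 4: at line 2 remove [xnlkv] add [cah,vlq,nir] -> 6 lines: pml zei cah vlq nir onfc
Hunk 5: at line 2 remove [cah] add [ghy,shhf] -> 7 lines: pml zei ghy shhf vlq nir onfc
Hunk 6: at line 1 remove [ghy,shhf,vlq] add [tdq] -> 5 lines: pml zei tdq nir onfc
Hunk 7: at line 1 remove [tdq] add [occb,kbsm] -> 6 lines: pml zei occb kbsm nir onfc
Final line 4: kbsm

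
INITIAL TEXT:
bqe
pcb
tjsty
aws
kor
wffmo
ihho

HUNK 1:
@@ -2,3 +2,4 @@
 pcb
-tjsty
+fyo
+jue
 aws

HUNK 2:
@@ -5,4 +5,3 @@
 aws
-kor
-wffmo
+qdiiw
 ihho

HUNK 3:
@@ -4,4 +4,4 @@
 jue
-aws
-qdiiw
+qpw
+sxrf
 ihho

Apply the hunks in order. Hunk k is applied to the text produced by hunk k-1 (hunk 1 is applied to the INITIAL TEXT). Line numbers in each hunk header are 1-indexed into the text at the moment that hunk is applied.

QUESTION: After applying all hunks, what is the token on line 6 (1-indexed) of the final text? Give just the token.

Hunk 1: at line 2 remove [tjsty] add [fyo,jue] -> 8 lines: bqe pcb fyo jue aws kor wffmo ihho
Hunk 2: at line 5 remove [kor,wffmo] add [qdiiw] -> 7 lines: bqe pcb fyo jue aws qdiiw ihho
Hunk 3: at line 4 remove [aws,qdiiw] add [qpw,sxrf] -> 7 lines: bqe pcb fyo jue qpw sxrf ihho
Final line 6: sxrf

Answer: sxrf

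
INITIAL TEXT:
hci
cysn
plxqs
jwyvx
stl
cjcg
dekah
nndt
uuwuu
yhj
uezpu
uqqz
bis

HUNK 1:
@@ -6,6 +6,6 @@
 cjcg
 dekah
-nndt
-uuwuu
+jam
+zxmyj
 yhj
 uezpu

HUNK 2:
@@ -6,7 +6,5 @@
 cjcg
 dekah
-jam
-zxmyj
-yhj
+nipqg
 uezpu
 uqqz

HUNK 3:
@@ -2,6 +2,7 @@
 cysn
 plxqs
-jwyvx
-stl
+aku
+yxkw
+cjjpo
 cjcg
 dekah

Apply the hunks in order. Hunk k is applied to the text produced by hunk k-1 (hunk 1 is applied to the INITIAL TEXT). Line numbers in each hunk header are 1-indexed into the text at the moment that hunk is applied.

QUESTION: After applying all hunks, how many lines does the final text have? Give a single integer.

Answer: 12

Derivation:
Hunk 1: at line 6 remove [nndt,uuwuu] add [jam,zxmyj] -> 13 lines: hci cysn plxqs jwyvx stl cjcg dekah jam zxmyj yhj uezpu uqqz bis
Hunk 2: at line 6 remove [jam,zxmyj,yhj] add [nipqg] -> 11 lines: hci cysn plxqs jwyvx stl cjcg dekah nipqg uezpu uqqz bis
Hunk 3: at line 2 remove [jwyvx,stl] add [aku,yxkw,cjjpo] -> 12 lines: hci cysn plxqs aku yxkw cjjpo cjcg dekah nipqg uezpu uqqz bis
Final line count: 12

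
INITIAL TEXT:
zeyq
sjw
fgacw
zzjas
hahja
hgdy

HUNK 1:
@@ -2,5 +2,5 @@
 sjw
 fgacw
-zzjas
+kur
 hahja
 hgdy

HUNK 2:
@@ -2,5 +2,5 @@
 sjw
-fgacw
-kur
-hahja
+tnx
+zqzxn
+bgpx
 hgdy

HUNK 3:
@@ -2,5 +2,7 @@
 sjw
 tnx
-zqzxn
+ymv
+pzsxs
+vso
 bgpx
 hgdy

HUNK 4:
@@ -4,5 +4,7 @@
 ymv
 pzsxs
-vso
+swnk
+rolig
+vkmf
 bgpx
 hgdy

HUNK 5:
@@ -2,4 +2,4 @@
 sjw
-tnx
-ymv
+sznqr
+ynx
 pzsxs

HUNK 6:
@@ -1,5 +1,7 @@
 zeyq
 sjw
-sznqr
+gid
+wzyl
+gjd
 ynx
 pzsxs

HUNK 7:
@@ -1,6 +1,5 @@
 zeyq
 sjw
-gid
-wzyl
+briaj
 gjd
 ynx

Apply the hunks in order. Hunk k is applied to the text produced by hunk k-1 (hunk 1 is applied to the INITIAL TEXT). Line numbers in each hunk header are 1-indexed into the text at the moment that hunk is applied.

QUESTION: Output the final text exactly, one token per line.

Answer: zeyq
sjw
briaj
gjd
ynx
pzsxs
swnk
rolig
vkmf
bgpx
hgdy

Derivation:
Hunk 1: at line 2 remove [zzjas] add [kur] -> 6 lines: zeyq sjw fgacw kur hahja hgdy
Hunk 2: at line 2 remove [fgacw,kur,hahja] add [tnx,zqzxn,bgpx] -> 6 lines: zeyq sjw tnx zqzxn bgpx hgdy
Hunk 3: at line 2 remove [zqzxn] add [ymv,pzsxs,vso] -> 8 lines: zeyq sjw tnx ymv pzsxs vso bgpx hgdy
Hunk 4: at line 4 remove [vso] add [swnk,rolig,vkmf] -> 10 lines: zeyq sjw tnx ymv pzsxs swnk rolig vkmf bgpx hgdy
Hunk 5: at line 2 remove [tnx,ymv] add [sznqr,ynx] -> 10 lines: zeyq sjw sznqr ynx pzsxs swnk rolig vkmf bgpx hgdy
Hunk 6: at line 1 remove [sznqr] add [gid,wzyl,gjd] -> 12 lines: zeyq sjw gid wzyl gjd ynx pzsxs swnk rolig vkmf bgpx hgdy
Hunk 7: at line 1 remove [gid,wzyl] add [briaj] -> 11 lines: zeyq sjw briaj gjd ynx pzsxs swnk rolig vkmf bgpx hgdy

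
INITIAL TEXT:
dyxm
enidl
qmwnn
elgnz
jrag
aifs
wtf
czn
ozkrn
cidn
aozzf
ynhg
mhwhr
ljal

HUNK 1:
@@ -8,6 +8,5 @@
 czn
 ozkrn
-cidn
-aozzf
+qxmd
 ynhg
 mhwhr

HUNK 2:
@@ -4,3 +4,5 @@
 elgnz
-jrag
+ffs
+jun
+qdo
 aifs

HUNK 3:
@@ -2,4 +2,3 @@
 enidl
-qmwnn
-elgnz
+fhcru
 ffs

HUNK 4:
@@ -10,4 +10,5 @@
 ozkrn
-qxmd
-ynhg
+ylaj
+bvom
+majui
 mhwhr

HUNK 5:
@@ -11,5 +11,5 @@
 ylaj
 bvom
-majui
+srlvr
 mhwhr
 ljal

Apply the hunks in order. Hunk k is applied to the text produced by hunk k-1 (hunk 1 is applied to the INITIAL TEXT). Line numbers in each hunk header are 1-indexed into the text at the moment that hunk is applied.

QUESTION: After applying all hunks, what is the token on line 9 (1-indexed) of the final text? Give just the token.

Hunk 1: at line 8 remove [cidn,aozzf] add [qxmd] -> 13 lines: dyxm enidl qmwnn elgnz jrag aifs wtf czn ozkrn qxmd ynhg mhwhr ljal
Hunk 2: at line 4 remove [jrag] add [ffs,jun,qdo] -> 15 lines: dyxm enidl qmwnn elgnz ffs jun qdo aifs wtf czn ozkrn qxmd ynhg mhwhr ljal
Hunk 3: at line 2 remove [qmwnn,elgnz] add [fhcru] -> 14 lines: dyxm enidl fhcru ffs jun qdo aifs wtf czn ozkrn qxmd ynhg mhwhr ljal
Hunk 4: at line 10 remove [qxmd,ynhg] add [ylaj,bvom,majui] -> 15 lines: dyxm enidl fhcru ffs jun qdo aifs wtf czn ozkrn ylaj bvom majui mhwhr ljal
Hunk 5: at line 11 remove [majui] add [srlvr] -> 15 lines: dyxm enidl fhcru ffs jun qdo aifs wtf czn ozkrn ylaj bvom srlvr mhwhr ljal
Final line 9: czn

Answer: czn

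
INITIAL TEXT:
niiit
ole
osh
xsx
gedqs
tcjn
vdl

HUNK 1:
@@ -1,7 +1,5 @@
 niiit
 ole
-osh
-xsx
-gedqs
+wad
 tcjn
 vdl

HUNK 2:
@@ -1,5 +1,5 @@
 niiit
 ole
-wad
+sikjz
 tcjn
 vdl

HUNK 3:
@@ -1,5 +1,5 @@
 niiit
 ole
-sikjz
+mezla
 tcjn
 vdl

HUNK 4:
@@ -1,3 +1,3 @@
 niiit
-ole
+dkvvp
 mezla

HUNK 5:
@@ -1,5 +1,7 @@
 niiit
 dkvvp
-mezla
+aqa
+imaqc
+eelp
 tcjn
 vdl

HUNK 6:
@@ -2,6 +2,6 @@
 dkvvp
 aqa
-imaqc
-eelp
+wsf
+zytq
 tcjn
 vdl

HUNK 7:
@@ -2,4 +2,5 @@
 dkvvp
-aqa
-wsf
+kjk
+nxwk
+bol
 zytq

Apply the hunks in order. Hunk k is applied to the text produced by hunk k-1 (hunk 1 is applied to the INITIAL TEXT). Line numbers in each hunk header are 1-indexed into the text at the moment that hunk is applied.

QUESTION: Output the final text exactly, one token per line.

Answer: niiit
dkvvp
kjk
nxwk
bol
zytq
tcjn
vdl

Derivation:
Hunk 1: at line 1 remove [osh,xsx,gedqs] add [wad] -> 5 lines: niiit ole wad tcjn vdl
Hunk 2: at line 1 remove [wad] add [sikjz] -> 5 lines: niiit ole sikjz tcjn vdl
Hunk 3: at line 1 remove [sikjz] add [mezla] -> 5 lines: niiit ole mezla tcjn vdl
Hunk 4: at line 1 remove [ole] add [dkvvp] -> 5 lines: niiit dkvvp mezla tcjn vdl
Hunk 5: at line 1 remove [mezla] add [aqa,imaqc,eelp] -> 7 lines: niiit dkvvp aqa imaqc eelp tcjn vdl
Hunk 6: at line 2 remove [imaqc,eelp] add [wsf,zytq] -> 7 lines: niiit dkvvp aqa wsf zytq tcjn vdl
Hunk 7: at line 2 remove [aqa,wsf] add [kjk,nxwk,bol] -> 8 lines: niiit dkvvp kjk nxwk bol zytq tcjn vdl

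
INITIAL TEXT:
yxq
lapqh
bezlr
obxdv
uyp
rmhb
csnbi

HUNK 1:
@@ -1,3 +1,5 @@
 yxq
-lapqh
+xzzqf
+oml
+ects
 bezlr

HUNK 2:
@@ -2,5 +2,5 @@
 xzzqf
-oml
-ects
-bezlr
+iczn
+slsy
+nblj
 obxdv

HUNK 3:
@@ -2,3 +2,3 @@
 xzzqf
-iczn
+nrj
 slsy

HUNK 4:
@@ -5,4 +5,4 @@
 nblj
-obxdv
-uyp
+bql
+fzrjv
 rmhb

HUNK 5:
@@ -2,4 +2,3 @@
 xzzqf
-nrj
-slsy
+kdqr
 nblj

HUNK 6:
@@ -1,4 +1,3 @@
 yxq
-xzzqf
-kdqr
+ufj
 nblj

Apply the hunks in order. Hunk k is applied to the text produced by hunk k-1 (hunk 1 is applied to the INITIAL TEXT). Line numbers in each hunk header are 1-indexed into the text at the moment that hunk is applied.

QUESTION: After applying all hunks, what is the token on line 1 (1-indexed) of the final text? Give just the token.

Answer: yxq

Derivation:
Hunk 1: at line 1 remove [lapqh] add [xzzqf,oml,ects] -> 9 lines: yxq xzzqf oml ects bezlr obxdv uyp rmhb csnbi
Hunk 2: at line 2 remove [oml,ects,bezlr] add [iczn,slsy,nblj] -> 9 lines: yxq xzzqf iczn slsy nblj obxdv uyp rmhb csnbi
Hunk 3: at line 2 remove [iczn] add [nrj] -> 9 lines: yxq xzzqf nrj slsy nblj obxdv uyp rmhb csnbi
Hunk 4: at line 5 remove [obxdv,uyp] add [bql,fzrjv] -> 9 lines: yxq xzzqf nrj slsy nblj bql fzrjv rmhb csnbi
Hunk 5: at line 2 remove [nrj,slsy] add [kdqr] -> 8 lines: yxq xzzqf kdqr nblj bql fzrjv rmhb csnbi
Hunk 6: at line 1 remove [xzzqf,kdqr] add [ufj] -> 7 lines: yxq ufj nblj bql fzrjv rmhb csnbi
Final line 1: yxq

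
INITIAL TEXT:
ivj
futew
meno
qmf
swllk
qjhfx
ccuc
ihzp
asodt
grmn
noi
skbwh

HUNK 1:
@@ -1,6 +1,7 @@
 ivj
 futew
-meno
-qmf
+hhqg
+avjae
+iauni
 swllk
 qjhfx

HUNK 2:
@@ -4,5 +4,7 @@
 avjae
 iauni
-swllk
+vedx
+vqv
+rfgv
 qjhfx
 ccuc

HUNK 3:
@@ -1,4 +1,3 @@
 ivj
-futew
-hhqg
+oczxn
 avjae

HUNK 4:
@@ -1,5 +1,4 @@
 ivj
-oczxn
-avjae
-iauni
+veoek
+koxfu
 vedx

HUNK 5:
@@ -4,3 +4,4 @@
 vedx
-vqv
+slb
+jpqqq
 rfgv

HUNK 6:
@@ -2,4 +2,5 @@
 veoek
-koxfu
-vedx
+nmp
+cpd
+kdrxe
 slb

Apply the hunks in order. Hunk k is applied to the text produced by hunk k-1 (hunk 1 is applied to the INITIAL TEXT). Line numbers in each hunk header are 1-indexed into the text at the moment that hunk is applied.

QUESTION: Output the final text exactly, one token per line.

Hunk 1: at line 1 remove [meno,qmf] add [hhqg,avjae,iauni] -> 13 lines: ivj futew hhqg avjae iauni swllk qjhfx ccuc ihzp asodt grmn noi skbwh
Hunk 2: at line 4 remove [swllk] add [vedx,vqv,rfgv] -> 15 lines: ivj futew hhqg avjae iauni vedx vqv rfgv qjhfx ccuc ihzp asodt grmn noi skbwh
Hunk 3: at line 1 remove [futew,hhqg] add [oczxn] -> 14 lines: ivj oczxn avjae iauni vedx vqv rfgv qjhfx ccuc ihzp asodt grmn noi skbwh
Hunk 4: at line 1 remove [oczxn,avjae,iauni] add [veoek,koxfu] -> 13 lines: ivj veoek koxfu vedx vqv rfgv qjhfx ccuc ihzp asodt grmn noi skbwh
Hunk 5: at line 4 remove [vqv] add [slb,jpqqq] -> 14 lines: ivj veoek koxfu vedx slb jpqqq rfgv qjhfx ccuc ihzp asodt grmn noi skbwh
Hunk 6: at line 2 remove [koxfu,vedx] add [nmp,cpd,kdrxe] -> 15 lines: ivj veoek nmp cpd kdrxe slb jpqqq rfgv qjhfx ccuc ihzp asodt grmn noi skbwh

Answer: ivj
veoek
nmp
cpd
kdrxe
slb
jpqqq
rfgv
qjhfx
ccuc
ihzp
asodt
grmn
noi
skbwh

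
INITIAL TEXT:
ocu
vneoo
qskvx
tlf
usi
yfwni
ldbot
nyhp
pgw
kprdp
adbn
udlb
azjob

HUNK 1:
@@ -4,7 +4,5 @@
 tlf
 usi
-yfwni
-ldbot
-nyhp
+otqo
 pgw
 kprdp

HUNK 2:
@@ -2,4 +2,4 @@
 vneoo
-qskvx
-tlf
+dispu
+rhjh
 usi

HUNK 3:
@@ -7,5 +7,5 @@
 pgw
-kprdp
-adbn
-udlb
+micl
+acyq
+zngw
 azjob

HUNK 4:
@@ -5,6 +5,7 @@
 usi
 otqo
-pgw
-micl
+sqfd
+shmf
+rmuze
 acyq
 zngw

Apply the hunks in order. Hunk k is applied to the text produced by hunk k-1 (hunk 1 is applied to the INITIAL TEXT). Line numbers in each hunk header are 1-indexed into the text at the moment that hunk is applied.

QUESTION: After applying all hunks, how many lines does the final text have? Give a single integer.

Answer: 12

Derivation:
Hunk 1: at line 4 remove [yfwni,ldbot,nyhp] add [otqo] -> 11 lines: ocu vneoo qskvx tlf usi otqo pgw kprdp adbn udlb azjob
Hunk 2: at line 2 remove [qskvx,tlf] add [dispu,rhjh] -> 11 lines: ocu vneoo dispu rhjh usi otqo pgw kprdp adbn udlb azjob
Hunk 3: at line 7 remove [kprdp,adbn,udlb] add [micl,acyq,zngw] -> 11 lines: ocu vneoo dispu rhjh usi otqo pgw micl acyq zngw azjob
Hunk 4: at line 5 remove [pgw,micl] add [sqfd,shmf,rmuze] -> 12 lines: ocu vneoo dispu rhjh usi otqo sqfd shmf rmuze acyq zngw azjob
Final line count: 12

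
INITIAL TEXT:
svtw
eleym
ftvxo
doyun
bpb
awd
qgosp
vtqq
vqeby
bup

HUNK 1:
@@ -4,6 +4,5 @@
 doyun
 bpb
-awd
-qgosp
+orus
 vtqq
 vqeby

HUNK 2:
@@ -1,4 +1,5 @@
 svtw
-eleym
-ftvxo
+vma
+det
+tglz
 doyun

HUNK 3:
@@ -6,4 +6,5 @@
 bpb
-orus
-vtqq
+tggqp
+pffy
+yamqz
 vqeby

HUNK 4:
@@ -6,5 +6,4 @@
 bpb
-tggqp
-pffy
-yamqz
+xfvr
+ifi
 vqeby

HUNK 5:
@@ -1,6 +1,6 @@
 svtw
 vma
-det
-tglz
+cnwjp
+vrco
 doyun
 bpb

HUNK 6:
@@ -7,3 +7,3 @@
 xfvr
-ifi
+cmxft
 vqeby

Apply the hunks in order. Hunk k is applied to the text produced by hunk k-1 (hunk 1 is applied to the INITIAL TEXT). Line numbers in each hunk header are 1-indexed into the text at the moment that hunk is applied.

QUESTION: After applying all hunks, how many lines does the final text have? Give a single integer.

Hunk 1: at line 4 remove [awd,qgosp] add [orus] -> 9 lines: svtw eleym ftvxo doyun bpb orus vtqq vqeby bup
Hunk 2: at line 1 remove [eleym,ftvxo] add [vma,det,tglz] -> 10 lines: svtw vma det tglz doyun bpb orus vtqq vqeby bup
Hunk 3: at line 6 remove [orus,vtqq] add [tggqp,pffy,yamqz] -> 11 lines: svtw vma det tglz doyun bpb tggqp pffy yamqz vqeby bup
Hunk 4: at line 6 remove [tggqp,pffy,yamqz] add [xfvr,ifi] -> 10 lines: svtw vma det tglz doyun bpb xfvr ifi vqeby bup
Hunk 5: at line 1 remove [det,tglz] add [cnwjp,vrco] -> 10 lines: svtw vma cnwjp vrco doyun bpb xfvr ifi vqeby bup
Hunk 6: at line 7 remove [ifi] add [cmxft] -> 10 lines: svtw vma cnwjp vrco doyun bpb xfvr cmxft vqeby bup
Final line count: 10

Answer: 10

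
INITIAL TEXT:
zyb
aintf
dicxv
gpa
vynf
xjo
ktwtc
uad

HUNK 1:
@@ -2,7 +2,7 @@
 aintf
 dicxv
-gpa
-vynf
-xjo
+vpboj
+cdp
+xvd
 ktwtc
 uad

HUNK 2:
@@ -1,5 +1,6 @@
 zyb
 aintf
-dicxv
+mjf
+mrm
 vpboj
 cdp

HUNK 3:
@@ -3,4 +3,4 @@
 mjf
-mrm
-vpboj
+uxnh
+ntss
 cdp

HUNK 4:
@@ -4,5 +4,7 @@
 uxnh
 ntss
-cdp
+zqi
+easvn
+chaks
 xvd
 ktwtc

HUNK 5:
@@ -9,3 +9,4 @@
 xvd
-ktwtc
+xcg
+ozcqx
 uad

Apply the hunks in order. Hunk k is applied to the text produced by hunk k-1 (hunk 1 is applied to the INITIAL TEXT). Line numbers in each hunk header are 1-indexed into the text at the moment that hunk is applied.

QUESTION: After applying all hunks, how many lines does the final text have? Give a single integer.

Hunk 1: at line 2 remove [gpa,vynf,xjo] add [vpboj,cdp,xvd] -> 8 lines: zyb aintf dicxv vpboj cdp xvd ktwtc uad
Hunk 2: at line 1 remove [dicxv] add [mjf,mrm] -> 9 lines: zyb aintf mjf mrm vpboj cdp xvd ktwtc uad
Hunk 3: at line 3 remove [mrm,vpboj] add [uxnh,ntss] -> 9 lines: zyb aintf mjf uxnh ntss cdp xvd ktwtc uad
Hunk 4: at line 4 remove [cdp] add [zqi,easvn,chaks] -> 11 lines: zyb aintf mjf uxnh ntss zqi easvn chaks xvd ktwtc uad
Hunk 5: at line 9 remove [ktwtc] add [xcg,ozcqx] -> 12 lines: zyb aintf mjf uxnh ntss zqi easvn chaks xvd xcg ozcqx uad
Final line count: 12

Answer: 12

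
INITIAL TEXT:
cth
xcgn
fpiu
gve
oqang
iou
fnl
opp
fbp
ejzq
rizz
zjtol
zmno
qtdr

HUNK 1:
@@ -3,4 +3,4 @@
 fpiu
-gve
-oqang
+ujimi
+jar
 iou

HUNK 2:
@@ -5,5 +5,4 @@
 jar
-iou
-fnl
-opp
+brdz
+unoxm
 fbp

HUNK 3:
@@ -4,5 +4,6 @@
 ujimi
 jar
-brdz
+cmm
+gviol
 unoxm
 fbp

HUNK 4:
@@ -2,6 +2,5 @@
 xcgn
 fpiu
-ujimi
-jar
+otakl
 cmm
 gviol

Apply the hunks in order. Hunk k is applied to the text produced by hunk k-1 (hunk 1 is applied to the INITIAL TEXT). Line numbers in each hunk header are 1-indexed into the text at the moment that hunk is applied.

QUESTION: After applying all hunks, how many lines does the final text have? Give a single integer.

Hunk 1: at line 3 remove [gve,oqang] add [ujimi,jar] -> 14 lines: cth xcgn fpiu ujimi jar iou fnl opp fbp ejzq rizz zjtol zmno qtdr
Hunk 2: at line 5 remove [iou,fnl,opp] add [brdz,unoxm] -> 13 lines: cth xcgn fpiu ujimi jar brdz unoxm fbp ejzq rizz zjtol zmno qtdr
Hunk 3: at line 4 remove [brdz] add [cmm,gviol] -> 14 lines: cth xcgn fpiu ujimi jar cmm gviol unoxm fbp ejzq rizz zjtol zmno qtdr
Hunk 4: at line 2 remove [ujimi,jar] add [otakl] -> 13 lines: cth xcgn fpiu otakl cmm gviol unoxm fbp ejzq rizz zjtol zmno qtdr
Final line count: 13

Answer: 13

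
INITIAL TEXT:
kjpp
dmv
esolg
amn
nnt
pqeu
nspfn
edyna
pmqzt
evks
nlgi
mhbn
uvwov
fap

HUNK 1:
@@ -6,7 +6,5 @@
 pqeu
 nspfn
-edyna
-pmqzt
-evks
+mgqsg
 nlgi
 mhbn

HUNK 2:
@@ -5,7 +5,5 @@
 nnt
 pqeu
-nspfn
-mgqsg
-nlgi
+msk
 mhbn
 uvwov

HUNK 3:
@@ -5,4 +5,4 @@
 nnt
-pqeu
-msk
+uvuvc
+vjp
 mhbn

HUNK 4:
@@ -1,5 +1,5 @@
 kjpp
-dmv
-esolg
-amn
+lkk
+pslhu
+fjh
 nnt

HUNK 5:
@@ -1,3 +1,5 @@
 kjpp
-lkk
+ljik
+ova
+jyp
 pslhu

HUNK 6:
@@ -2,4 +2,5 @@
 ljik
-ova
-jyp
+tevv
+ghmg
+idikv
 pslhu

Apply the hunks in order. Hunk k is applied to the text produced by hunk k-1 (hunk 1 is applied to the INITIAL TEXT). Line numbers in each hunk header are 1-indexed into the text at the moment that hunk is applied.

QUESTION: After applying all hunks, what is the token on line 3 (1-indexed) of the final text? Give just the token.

Hunk 1: at line 6 remove [edyna,pmqzt,evks] add [mgqsg] -> 12 lines: kjpp dmv esolg amn nnt pqeu nspfn mgqsg nlgi mhbn uvwov fap
Hunk 2: at line 5 remove [nspfn,mgqsg,nlgi] add [msk] -> 10 lines: kjpp dmv esolg amn nnt pqeu msk mhbn uvwov fap
Hunk 3: at line 5 remove [pqeu,msk] add [uvuvc,vjp] -> 10 lines: kjpp dmv esolg amn nnt uvuvc vjp mhbn uvwov fap
Hunk 4: at line 1 remove [dmv,esolg,amn] add [lkk,pslhu,fjh] -> 10 lines: kjpp lkk pslhu fjh nnt uvuvc vjp mhbn uvwov fap
Hunk 5: at line 1 remove [lkk] add [ljik,ova,jyp] -> 12 lines: kjpp ljik ova jyp pslhu fjh nnt uvuvc vjp mhbn uvwov fap
Hunk 6: at line 2 remove [ova,jyp] add [tevv,ghmg,idikv] -> 13 lines: kjpp ljik tevv ghmg idikv pslhu fjh nnt uvuvc vjp mhbn uvwov fap
Final line 3: tevv

Answer: tevv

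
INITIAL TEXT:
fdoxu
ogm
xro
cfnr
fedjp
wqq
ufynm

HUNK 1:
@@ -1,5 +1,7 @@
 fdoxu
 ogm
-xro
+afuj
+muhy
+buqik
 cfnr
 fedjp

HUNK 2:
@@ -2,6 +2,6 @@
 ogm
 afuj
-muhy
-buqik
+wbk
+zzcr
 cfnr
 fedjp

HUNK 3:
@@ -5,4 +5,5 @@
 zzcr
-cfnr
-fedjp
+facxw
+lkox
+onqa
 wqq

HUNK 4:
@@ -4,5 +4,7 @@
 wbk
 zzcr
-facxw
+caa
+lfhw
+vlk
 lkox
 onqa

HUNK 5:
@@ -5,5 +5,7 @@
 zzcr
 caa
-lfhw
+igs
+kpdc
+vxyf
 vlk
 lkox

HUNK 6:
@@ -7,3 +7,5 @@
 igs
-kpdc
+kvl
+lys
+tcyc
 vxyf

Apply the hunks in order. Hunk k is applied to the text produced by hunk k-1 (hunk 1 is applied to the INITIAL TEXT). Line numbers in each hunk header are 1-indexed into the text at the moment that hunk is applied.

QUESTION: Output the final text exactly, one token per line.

Answer: fdoxu
ogm
afuj
wbk
zzcr
caa
igs
kvl
lys
tcyc
vxyf
vlk
lkox
onqa
wqq
ufynm

Derivation:
Hunk 1: at line 1 remove [xro] add [afuj,muhy,buqik] -> 9 lines: fdoxu ogm afuj muhy buqik cfnr fedjp wqq ufynm
Hunk 2: at line 2 remove [muhy,buqik] add [wbk,zzcr] -> 9 lines: fdoxu ogm afuj wbk zzcr cfnr fedjp wqq ufynm
Hunk 3: at line 5 remove [cfnr,fedjp] add [facxw,lkox,onqa] -> 10 lines: fdoxu ogm afuj wbk zzcr facxw lkox onqa wqq ufynm
Hunk 4: at line 4 remove [facxw] add [caa,lfhw,vlk] -> 12 lines: fdoxu ogm afuj wbk zzcr caa lfhw vlk lkox onqa wqq ufynm
Hunk 5: at line 5 remove [lfhw] add [igs,kpdc,vxyf] -> 14 lines: fdoxu ogm afuj wbk zzcr caa igs kpdc vxyf vlk lkox onqa wqq ufynm
Hunk 6: at line 7 remove [kpdc] add [kvl,lys,tcyc] -> 16 lines: fdoxu ogm afuj wbk zzcr caa igs kvl lys tcyc vxyf vlk lkox onqa wqq ufynm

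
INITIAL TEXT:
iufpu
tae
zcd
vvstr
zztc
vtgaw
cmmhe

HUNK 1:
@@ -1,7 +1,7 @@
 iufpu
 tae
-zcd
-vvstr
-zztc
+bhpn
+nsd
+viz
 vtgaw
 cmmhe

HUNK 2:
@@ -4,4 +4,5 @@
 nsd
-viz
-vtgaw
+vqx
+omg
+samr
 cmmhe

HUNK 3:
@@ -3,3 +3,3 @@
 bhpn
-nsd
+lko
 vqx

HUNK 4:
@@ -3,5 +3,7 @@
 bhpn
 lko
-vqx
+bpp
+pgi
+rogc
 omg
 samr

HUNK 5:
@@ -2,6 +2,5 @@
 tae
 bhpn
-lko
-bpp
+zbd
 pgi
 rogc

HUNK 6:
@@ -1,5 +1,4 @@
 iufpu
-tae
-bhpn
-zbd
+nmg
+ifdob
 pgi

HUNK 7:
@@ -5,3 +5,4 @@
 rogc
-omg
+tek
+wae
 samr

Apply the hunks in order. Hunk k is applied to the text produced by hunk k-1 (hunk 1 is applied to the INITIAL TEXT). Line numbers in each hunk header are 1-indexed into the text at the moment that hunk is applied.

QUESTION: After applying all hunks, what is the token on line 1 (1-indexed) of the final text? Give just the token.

Hunk 1: at line 1 remove [zcd,vvstr,zztc] add [bhpn,nsd,viz] -> 7 lines: iufpu tae bhpn nsd viz vtgaw cmmhe
Hunk 2: at line 4 remove [viz,vtgaw] add [vqx,omg,samr] -> 8 lines: iufpu tae bhpn nsd vqx omg samr cmmhe
Hunk 3: at line 3 remove [nsd] add [lko] -> 8 lines: iufpu tae bhpn lko vqx omg samr cmmhe
Hunk 4: at line 3 remove [vqx] add [bpp,pgi,rogc] -> 10 lines: iufpu tae bhpn lko bpp pgi rogc omg samr cmmhe
Hunk 5: at line 2 remove [lko,bpp] add [zbd] -> 9 lines: iufpu tae bhpn zbd pgi rogc omg samr cmmhe
Hunk 6: at line 1 remove [tae,bhpn,zbd] add [nmg,ifdob] -> 8 lines: iufpu nmg ifdob pgi rogc omg samr cmmhe
Hunk 7: at line 5 remove [omg] add [tek,wae] -> 9 lines: iufpu nmg ifdob pgi rogc tek wae samr cmmhe
Final line 1: iufpu

Answer: iufpu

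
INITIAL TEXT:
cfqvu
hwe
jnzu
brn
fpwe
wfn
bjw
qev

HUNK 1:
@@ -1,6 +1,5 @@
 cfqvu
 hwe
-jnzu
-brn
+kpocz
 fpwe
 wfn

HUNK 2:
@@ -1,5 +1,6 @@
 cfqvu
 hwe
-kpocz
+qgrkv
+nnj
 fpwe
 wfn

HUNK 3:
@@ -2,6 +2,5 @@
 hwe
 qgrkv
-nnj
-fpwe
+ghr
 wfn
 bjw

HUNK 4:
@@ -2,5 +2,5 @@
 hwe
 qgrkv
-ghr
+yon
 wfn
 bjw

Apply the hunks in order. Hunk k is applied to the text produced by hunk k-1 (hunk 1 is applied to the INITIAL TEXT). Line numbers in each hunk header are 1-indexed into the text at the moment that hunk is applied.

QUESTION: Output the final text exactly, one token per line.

Answer: cfqvu
hwe
qgrkv
yon
wfn
bjw
qev

Derivation:
Hunk 1: at line 1 remove [jnzu,brn] add [kpocz] -> 7 lines: cfqvu hwe kpocz fpwe wfn bjw qev
Hunk 2: at line 1 remove [kpocz] add [qgrkv,nnj] -> 8 lines: cfqvu hwe qgrkv nnj fpwe wfn bjw qev
Hunk 3: at line 2 remove [nnj,fpwe] add [ghr] -> 7 lines: cfqvu hwe qgrkv ghr wfn bjw qev
Hunk 4: at line 2 remove [ghr] add [yon] -> 7 lines: cfqvu hwe qgrkv yon wfn bjw qev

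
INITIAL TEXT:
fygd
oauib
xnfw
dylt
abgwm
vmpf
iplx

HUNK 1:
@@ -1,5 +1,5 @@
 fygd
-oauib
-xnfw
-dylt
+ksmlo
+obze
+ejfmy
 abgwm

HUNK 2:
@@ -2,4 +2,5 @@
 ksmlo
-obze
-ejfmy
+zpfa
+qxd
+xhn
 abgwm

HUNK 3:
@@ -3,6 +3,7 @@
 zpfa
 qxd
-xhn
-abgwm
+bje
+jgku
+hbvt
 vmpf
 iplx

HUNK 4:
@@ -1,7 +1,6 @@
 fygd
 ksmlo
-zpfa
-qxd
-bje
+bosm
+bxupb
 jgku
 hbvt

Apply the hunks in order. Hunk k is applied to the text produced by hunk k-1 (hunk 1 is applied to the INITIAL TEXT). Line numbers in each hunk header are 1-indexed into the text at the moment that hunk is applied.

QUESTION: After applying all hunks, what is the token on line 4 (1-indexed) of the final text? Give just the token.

Hunk 1: at line 1 remove [oauib,xnfw,dylt] add [ksmlo,obze,ejfmy] -> 7 lines: fygd ksmlo obze ejfmy abgwm vmpf iplx
Hunk 2: at line 2 remove [obze,ejfmy] add [zpfa,qxd,xhn] -> 8 lines: fygd ksmlo zpfa qxd xhn abgwm vmpf iplx
Hunk 3: at line 3 remove [xhn,abgwm] add [bje,jgku,hbvt] -> 9 lines: fygd ksmlo zpfa qxd bje jgku hbvt vmpf iplx
Hunk 4: at line 1 remove [zpfa,qxd,bje] add [bosm,bxupb] -> 8 lines: fygd ksmlo bosm bxupb jgku hbvt vmpf iplx
Final line 4: bxupb

Answer: bxupb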